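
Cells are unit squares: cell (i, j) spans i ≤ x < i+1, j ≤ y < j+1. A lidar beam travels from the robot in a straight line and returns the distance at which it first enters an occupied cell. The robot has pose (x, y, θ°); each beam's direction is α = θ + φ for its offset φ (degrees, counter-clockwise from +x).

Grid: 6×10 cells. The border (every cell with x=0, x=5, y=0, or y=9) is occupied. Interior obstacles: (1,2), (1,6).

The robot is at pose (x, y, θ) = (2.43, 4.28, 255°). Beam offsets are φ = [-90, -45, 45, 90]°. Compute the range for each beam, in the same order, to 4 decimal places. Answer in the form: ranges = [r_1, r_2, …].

ranges = [1.4804, 1.6512, 3.7874, 2.6607]

beam 1: φ=-90°, α=165°
  direction (-0.9659, 0.2588); cell (2,4); t to first gridline: x 0.4452, y 2.7819 (then +1.0353 / +3.8637)
    (1,4) via x @ 0.4452
    (0,4) via x @ 1.4804  # hit
  → r_1 = 1.4804
beam 2: φ=-45°, α=210°
  direction (-0.8660, -0.5000); cell (2,4); t to first gridline: x 0.4965, y 0.5600 (then +1.1547 / +2.0000)
    (1,4) via x @ 0.4965
    (1,3) via y @ 0.5600
    (0,3) via x @ 1.6512  # hit
  → r_2 = 1.6512
beam 3: φ=45°, α=300°
  direction (0.5000, -0.8660); cell (2,4); t to first gridline: x 1.1400, y 0.3233 (then +2.0000 / +1.1547)
    (2,3) via y @ 0.3233
    (3,3) via x @ 1.1400
    (3,2) via y @ 1.4780
    (3,1) via y @ 2.6327
    (4,1) via x @ 3.1400
    (4,0) via y @ 3.7874  # hit
  → r_3 = 3.7874
beam 4: φ=90°, α=345°
  direction (0.9659, -0.2588); cell (2,4); t to first gridline: x 0.5901, y 1.0818 (then +1.0353 / +3.8637)
    (3,4) via x @ 0.5901
    (3,3) via y @ 1.0818
    (4,3) via x @ 1.6254
    (5,3) via x @ 2.6607  # hit
  → r_4 = 2.6607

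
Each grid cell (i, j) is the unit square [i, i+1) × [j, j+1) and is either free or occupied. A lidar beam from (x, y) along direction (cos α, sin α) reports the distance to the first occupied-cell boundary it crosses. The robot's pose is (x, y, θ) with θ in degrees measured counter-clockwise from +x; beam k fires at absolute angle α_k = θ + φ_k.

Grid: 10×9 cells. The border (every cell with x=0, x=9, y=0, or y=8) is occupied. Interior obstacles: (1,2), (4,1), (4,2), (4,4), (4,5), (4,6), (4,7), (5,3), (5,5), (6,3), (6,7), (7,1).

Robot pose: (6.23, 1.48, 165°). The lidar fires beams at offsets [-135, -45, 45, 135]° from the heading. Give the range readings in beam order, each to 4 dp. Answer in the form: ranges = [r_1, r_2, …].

beam 1: φ=-135°, α=30°
  cosα=0.8660 sinα=0.5000 | (6,1) | tMaxX 0.8891 tMaxY 1.0400 | tΔX 1.1547 tΔY 2.0000
    t=0.8891 [x] (7,1) — stop
  → r_1 = 0.8891
beam 2: φ=-45°, α=120°
  cosα=-0.5000 sinα=0.8660 | (6,1) | tMaxX 0.4600 tMaxY 0.6004 | tΔX 2.0000 tΔY 1.1547
    t=0.4600 [x] (5,1)
    t=0.6004 [y] (5,2)
    t=1.7551 [y] (5,3) — stop
  → r_2 = 1.7551
beam 3: φ=45°, α=210°
  cosα=-0.8660 sinα=-0.5000 | (6,1) | tMaxX 0.2656 tMaxY 0.9600 | tΔX 1.1547 tΔY 2.0000
    t=0.2656 [x] (5,1)
    t=0.9600 [y] (5,0) — stop
  → r_3 = 0.9600
beam 4: φ=135°, α=300°
  cosα=0.5000 sinα=-0.8660 | (6,1) | tMaxX 1.5400 tMaxY 0.5543 | tΔX 2.0000 tΔY 1.1547
    t=0.5543 [y] (6,0) — stop
  → r_4 = 0.5543

ranges = [0.8891, 1.7551, 0.9600, 0.5543]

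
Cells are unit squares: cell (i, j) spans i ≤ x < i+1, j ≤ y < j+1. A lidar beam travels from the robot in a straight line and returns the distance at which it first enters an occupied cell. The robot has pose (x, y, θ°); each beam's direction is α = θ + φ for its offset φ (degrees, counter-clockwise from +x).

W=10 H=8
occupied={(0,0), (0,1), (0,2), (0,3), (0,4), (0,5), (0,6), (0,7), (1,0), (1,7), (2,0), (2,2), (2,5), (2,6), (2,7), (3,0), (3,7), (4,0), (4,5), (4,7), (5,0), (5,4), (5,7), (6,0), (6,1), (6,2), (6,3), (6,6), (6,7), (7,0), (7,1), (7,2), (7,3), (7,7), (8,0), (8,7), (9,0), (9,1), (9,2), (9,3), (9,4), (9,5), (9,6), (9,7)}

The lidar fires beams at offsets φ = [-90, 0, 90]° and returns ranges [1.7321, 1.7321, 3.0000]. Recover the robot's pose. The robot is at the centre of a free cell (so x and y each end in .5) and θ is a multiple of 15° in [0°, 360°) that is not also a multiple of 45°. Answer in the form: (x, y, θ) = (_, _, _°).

(x, y, θ) = (4.5, 2.5, 30°)

Candidates: 36 free-cell centres × 16 headings = 576 poses. Raycast each; keep the one whose scan matches to 4 dp.
  (1.5, 2.5, 195°): beam 1 = 1.9319 ≠ 1.7321 ✗
  (4.5, 4.5, 60°): beam 1 = 0.5774 ≠ 1.7321 ✗
  (4.5, 6.5, 15°): beam 1 = 0.5176 ≠ 1.7321 ✗
  …
  (4.5, 2.5, 30°): r_1=1.7321, r_2=1.7321, r_3=3.0000 — all match ✓
Unique over the lattice → pose = (4.5, 2.5, 30°).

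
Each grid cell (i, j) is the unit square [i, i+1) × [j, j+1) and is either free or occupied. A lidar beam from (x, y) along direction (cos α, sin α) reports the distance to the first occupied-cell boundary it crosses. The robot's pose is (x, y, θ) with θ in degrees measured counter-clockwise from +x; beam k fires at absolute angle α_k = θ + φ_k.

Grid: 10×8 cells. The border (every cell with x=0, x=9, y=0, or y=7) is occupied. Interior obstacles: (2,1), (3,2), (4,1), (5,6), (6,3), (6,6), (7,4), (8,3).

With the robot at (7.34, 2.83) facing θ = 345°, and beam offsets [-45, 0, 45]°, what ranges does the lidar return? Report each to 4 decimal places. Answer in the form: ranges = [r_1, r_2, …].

beam 1: φ=-45°, α=300°
  direction (0.5000, -0.8660); cell (7,2); t to first gridline: x 1.3200, y 0.9584 (then +2.0000 / +1.1547)
    (7,1) via y @ 0.9584
    (8,1) via x @ 1.3200
    (8,0) via y @ 2.1131  # hit
  → r_1 = 2.1131
beam 2: φ=0°, α=345°
  direction (0.9659, -0.2588); cell (7,2); t to first gridline: x 0.6833, y 3.2069 (then +1.0353 / +3.8637)
    (8,2) via x @ 0.6833
    (9,2) via x @ 1.7186  # hit
  → r_2 = 1.7186
beam 3: φ=45°, α=30°
  direction (0.8660, 0.5000); cell (7,2); t to first gridline: x 0.7621, y 0.3400 (then +1.1547 / +2.0000)
    (7,3) via y @ 0.3400
    (8,3) via x @ 0.7621  # hit
  → r_3 = 0.7621

ranges = [2.1131, 1.7186, 0.7621]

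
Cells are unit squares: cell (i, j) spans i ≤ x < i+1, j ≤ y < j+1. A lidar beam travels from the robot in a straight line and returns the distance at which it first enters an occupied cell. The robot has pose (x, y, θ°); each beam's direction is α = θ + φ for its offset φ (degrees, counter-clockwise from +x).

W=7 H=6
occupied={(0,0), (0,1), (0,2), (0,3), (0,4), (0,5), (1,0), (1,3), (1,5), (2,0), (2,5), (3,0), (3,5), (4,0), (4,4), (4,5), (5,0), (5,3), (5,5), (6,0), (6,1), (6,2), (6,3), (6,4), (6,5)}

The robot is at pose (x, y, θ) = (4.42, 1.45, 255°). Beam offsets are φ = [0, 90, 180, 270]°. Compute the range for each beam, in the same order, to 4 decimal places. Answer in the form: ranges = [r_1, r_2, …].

ranges = [0.4659, 1.6357, 2.2409, 3.5406]

beam 1: φ=0°, α=255°
  d=(-0.2588,-0.9659)  start (4,1)  tX=1.6228 tY=0.4659  stride 1/|dx|=3.8637 1/|dy|=1.0353
    cross y-line → (4,0), t=0.4659 (wall)
  → r_1 = 0.4659
beam 2: φ=90°, α=345°
  d=(0.9659,-0.2588)  start (4,1)  tX=0.6005 tY=1.7387  stride 1/|dx|=1.0353 1/|dy|=3.8637
    cross x-line → (5,1), t=0.6005
    cross x-line → (6,1), t=1.6357 (wall)
  → r_2 = 1.6357
beam 3: φ=180°, α=75°
  d=(0.2588,0.9659)  start (4,1)  tX=2.2409 tY=0.5694  stride 1/|dx|=3.8637 1/|dy|=1.0353
    cross y-line → (4,2), t=0.5694
    cross y-line → (4,3), t=1.6047
    cross x-line → (5,3), t=2.2409 (wall)
  → r_3 = 2.2409
beam 4: φ=270°, α=165°
  d=(-0.9659,0.2588)  start (4,1)  tX=0.4348 tY=2.1250  stride 1/|dx|=1.0353 1/|dy|=3.8637
    cross x-line → (3,1), t=0.4348
    cross x-line → (2,1), t=1.4701
    cross y-line → (2,2), t=2.1250
    cross x-line → (1,2), t=2.5054
    cross x-line → (0,2), t=3.5406 (wall)
  → r_4 = 3.5406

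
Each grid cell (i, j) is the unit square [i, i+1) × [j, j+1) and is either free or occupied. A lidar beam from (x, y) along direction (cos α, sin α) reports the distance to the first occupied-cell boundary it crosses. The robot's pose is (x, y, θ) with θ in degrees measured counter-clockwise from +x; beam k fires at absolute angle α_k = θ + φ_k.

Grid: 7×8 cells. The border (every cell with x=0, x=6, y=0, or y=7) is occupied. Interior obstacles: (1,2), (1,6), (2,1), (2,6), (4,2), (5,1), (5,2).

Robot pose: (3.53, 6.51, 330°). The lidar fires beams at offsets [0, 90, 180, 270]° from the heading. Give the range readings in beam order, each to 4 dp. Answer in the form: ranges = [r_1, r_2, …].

ranges = [2.8521, 0.5658, 0.6120, 4.0530]

beam 1: φ=0°, α=330°
  cosα=0.8660 sinα=-0.5000 | (3,6) | tMaxX 0.5427 tMaxY 1.0200 | tΔX 1.1547 tΔY 2.0000
    t=0.5427 [x] (4,6)
    t=1.0200 [y] (4,5)
    t=1.6974 [x] (5,5)
    t=2.8521 [x] (6,5) — stop
  → r_1 = 2.8521
beam 2: φ=90°, α=60°
  cosα=0.5000 sinα=0.8660 | (3,6) | tMaxX 0.9400 tMaxY 0.5658 | tΔX 2.0000 tΔY 1.1547
    t=0.5658 [y] (3,7) — stop
  → r_2 = 0.5658
beam 3: φ=180°, α=150°
  cosα=-0.8660 sinα=0.5000 | (3,6) | tMaxX 0.6120 tMaxY 0.9800 | tΔX 1.1547 tΔY 2.0000
    t=0.6120 [x] (2,6) — stop
  → r_3 = 0.6120
beam 4: φ=270°, α=240°
  cosα=-0.5000 sinα=-0.8660 | (3,6) | tMaxX 1.0600 tMaxY 0.5889 | tΔX 2.0000 tΔY 1.1547
    t=0.5889 [y] (3,5)
    t=1.0600 [x] (2,5)
    t=1.7436 [y] (2,4)
    t=2.8983 [y] (2,3)
    t=3.0600 [x] (1,3)
    t=4.0530 [y] (1,2) — stop
  → r_4 = 4.0530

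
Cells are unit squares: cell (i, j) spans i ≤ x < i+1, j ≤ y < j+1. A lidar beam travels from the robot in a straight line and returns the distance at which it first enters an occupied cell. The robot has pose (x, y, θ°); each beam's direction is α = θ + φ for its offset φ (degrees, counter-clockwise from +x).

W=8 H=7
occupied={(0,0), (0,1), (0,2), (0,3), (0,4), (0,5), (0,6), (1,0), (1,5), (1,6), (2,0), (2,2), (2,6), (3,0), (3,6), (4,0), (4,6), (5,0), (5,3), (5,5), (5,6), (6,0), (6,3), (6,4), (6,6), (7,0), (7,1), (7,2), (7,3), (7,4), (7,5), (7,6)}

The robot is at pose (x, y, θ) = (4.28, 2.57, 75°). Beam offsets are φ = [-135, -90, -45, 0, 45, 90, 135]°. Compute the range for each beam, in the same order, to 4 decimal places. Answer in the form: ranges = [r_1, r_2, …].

ranges = [1.8129, 2.8160, 0.8600, 2.7819, 3.9606, 1.3252, 3.1400]

beam 1: φ=-135°, α=300°
  direction (0.5000, -0.8660); cell (4,2); t to first gridline: x 1.4400, y 0.6582 (then +2.0000 / +1.1547)
    (4,1) via y @ 0.6582
    (5,1) via x @ 1.4400
    (5,0) via y @ 1.8129  # hit
  → r_1 = 1.8129
beam 2: φ=-90°, α=345°
  direction (0.9659, -0.2588); cell (4,2); t to first gridline: x 0.7454, y 2.2023 (then +1.0353 / +3.8637)
    (5,2) via x @ 0.7454
    (6,2) via x @ 1.7807
    (6,1) via y @ 2.2023
    (7,1) via x @ 2.8160  # hit
  → r_2 = 2.8160
beam 3: φ=-45°, α=30°
  direction (0.8660, 0.5000); cell (4,2); t to first gridline: x 0.8314, y 0.8600 (then +1.1547 / +2.0000)
    (5,2) via x @ 0.8314
    (5,3) via y @ 0.8600  # hit
  → r_3 = 0.8600
beam 4: φ=0°, α=75°
  direction (0.2588, 0.9659); cell (4,2); t to first gridline: x 2.7819, y 0.4452 (then +3.8637 / +1.0353)
    (4,3) via y @ 0.4452
    (4,4) via y @ 1.4804
    (4,5) via y @ 2.5157
    (5,5) via x @ 2.7819  # hit
  → r_4 = 2.7819
beam 5: φ=45°, α=120°
  direction (-0.5000, 0.8660); cell (4,2); t to first gridline: x 0.5600, y 0.4965 (then +2.0000 / +1.1547)
    (4,3) via y @ 0.4965
    (3,3) via x @ 0.5600
    (3,4) via y @ 1.6512
    (2,4) via x @ 2.5600
    (2,5) via y @ 2.8059
    (2,6) via y @ 3.9606  # hit
  → r_5 = 3.9606
beam 6: φ=90°, α=165°
  direction (-0.9659, 0.2588); cell (4,2); t to first gridline: x 0.2899, y 1.6614 (then +1.0353 / +3.8637)
    (3,2) via x @ 0.2899
    (2,2) via x @ 1.3252  # hit
  → r_6 = 1.3252
beam 7: φ=135°, α=210°
  direction (-0.8660, -0.5000); cell (4,2); t to first gridline: x 0.3233, y 1.1400 (then +1.1547 / +2.0000)
    (3,2) via x @ 0.3233
    (3,1) via y @ 1.1400
    (2,1) via x @ 1.4780
    (1,1) via x @ 2.6327
    (1,0) via y @ 3.1400  # hit
  → r_7 = 3.1400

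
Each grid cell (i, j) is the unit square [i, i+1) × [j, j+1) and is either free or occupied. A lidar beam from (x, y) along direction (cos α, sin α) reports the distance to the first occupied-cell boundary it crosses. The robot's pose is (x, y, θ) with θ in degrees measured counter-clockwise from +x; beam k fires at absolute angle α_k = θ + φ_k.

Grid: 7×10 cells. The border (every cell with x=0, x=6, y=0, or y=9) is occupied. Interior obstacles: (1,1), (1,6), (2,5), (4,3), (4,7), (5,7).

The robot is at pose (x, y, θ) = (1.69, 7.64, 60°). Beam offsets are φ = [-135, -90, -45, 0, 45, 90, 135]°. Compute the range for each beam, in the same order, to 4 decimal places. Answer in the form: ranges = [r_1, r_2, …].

beam 1: φ=-135°, α=285°
  dir = (cos 285°, sin 285°) = (0.2588, -0.9659); from cell (1,7)
  next x-line at t=1.1977, next y-line at t=0.6626; Δt_x=3.8637, Δt_y=1.0353
    y: enter (1,6) at t=0.6626 ← occupied
  → r_1 = 0.6626
beam 2: φ=-90°, α=330°
  dir = (cos 330°, sin 330°) = (0.8660, -0.5000); from cell (1,7)
  next x-line at t=0.3580, next y-line at t=1.2800; Δt_x=1.1547, Δt_y=2.0000
    x: enter (2,7) at t=0.3580
    y: enter (2,6) at t=1.2800
    x: enter (3,6) at t=1.5127
    x: enter (4,6) at t=2.6674
    y: enter (4,5) at t=3.2800
    x: enter (5,5) at t=3.8221
    x: enter (6,5) at t=4.9768 ← occupied
  → r_2 = 4.9768
beam 3: φ=-45°, α=15°
  dir = (cos 15°, sin 15°) = (0.9659, 0.2588); from cell (1,7)
  next x-line at t=0.3209, next y-line at t=1.3909; Δt_x=1.0353, Δt_y=3.8637
    x: enter (2,7) at t=0.3209
    x: enter (3,7) at t=1.3562
    y: enter (3,8) at t=1.3909
    x: enter (4,8) at t=2.3915
    x: enter (5,8) at t=3.4268
    x: enter (6,8) at t=4.4620 ← occupied
  → r_3 = 4.4620
beam 4: φ=0°, α=60°
  dir = (cos 60°, sin 60°) = (0.5000, 0.8660); from cell (1,7)
  next x-line at t=0.6200, next y-line at t=0.4157; Δt_x=2.0000, Δt_y=1.1547
    y: enter (1,8) at t=0.4157
    x: enter (2,8) at t=0.6200
    y: enter (2,9) at t=1.5704 ← occupied
  → r_4 = 1.5704
beam 5: φ=45°, α=105°
  dir = (cos 105°, sin 105°) = (-0.2588, 0.9659); from cell (1,7)
  next x-line at t=2.6660, next y-line at t=0.3727; Δt_x=3.8637, Δt_y=1.0353
    y: enter (1,8) at t=0.3727
    y: enter (1,9) at t=1.4080 ← occupied
  → r_5 = 1.4080
beam 6: φ=90°, α=150°
  dir = (cos 150°, sin 150°) = (-0.8660, 0.5000); from cell (1,7)
  next x-line at t=0.7967, next y-line at t=0.7200; Δt_x=1.1547, Δt_y=2.0000
    y: enter (1,8) at t=0.7200
    x: enter (0,8) at t=0.7967 ← occupied
  → r_6 = 0.7967
beam 7: φ=135°, α=195°
  dir = (cos 195°, sin 195°) = (-0.9659, -0.2588); from cell (1,7)
  next x-line at t=0.7143, next y-line at t=2.4728; Δt_x=1.0353, Δt_y=3.8637
    x: enter (0,7) at t=0.7143 ← occupied
  → r_7 = 0.7143

ranges = [0.6626, 4.9768, 4.4620, 1.5704, 1.4080, 0.7967, 0.7143]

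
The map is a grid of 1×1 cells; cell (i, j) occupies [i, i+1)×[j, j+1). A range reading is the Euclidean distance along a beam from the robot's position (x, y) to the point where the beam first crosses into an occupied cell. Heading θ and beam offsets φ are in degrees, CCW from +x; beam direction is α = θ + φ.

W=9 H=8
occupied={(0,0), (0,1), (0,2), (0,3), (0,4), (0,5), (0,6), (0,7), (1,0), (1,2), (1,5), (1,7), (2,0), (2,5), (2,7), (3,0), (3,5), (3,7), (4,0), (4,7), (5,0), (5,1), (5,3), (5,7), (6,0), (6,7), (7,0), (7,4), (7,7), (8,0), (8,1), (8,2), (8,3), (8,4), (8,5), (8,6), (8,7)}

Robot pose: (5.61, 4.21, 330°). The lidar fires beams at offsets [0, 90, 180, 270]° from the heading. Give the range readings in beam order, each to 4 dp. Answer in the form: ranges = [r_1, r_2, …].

beam 1: φ=0°, α=330°
  direction (0.8660, -0.5000); cell (5,4); t to first gridline: x 0.4503, y 0.4200 (then +1.1547 / +2.0000)
    (5,3) via y @ 0.4200  # hit
  → r_1 = 0.4200
beam 2: φ=90°, α=60°
  direction (0.5000, 0.8660); cell (5,4); t to first gridline: x 0.7800, y 0.9122 (then +2.0000 / +1.1547)
    (6,4) via x @ 0.7800
    (6,5) via y @ 0.9122
    (6,6) via y @ 2.0669
    (7,6) via x @ 2.7800
    (7,7) via y @ 3.2216  # hit
  → r_2 = 3.2216
beam 3: φ=180°, α=150°
  direction (-0.8660, 0.5000); cell (5,4); t to first gridline: x 0.7044, y 1.5800 (then +1.1547 / +2.0000)
    (4,4) via x @ 0.7044
    (4,5) via y @ 1.5800
    (3,5) via x @ 1.8591  # hit
  → r_3 = 1.8591
beam 4: φ=270°, α=240°
  direction (-0.5000, -0.8660); cell (5,4); t to first gridline: x 1.2200, y 0.2425 (then +2.0000 / +1.1547)
    (5,3) via y @ 0.2425  # hit
  → r_4 = 0.2425

ranges = [0.4200, 3.2216, 1.8591, 0.2425]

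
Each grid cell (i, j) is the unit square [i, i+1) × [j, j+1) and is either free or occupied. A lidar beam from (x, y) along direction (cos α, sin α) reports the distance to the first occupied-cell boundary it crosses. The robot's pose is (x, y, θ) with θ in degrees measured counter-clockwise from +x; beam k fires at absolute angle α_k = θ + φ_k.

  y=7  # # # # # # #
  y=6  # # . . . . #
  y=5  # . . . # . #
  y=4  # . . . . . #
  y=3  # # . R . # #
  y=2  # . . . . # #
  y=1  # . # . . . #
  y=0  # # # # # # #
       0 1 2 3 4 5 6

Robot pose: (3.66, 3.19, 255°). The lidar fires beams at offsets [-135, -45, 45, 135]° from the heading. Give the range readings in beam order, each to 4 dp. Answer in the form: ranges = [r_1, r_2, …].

ranges = [3.3200, 3.0715, 2.5288, 1.5473]

beam 1: φ=-135°, α=120°
  direction (-0.5000, 0.8660); cell (3,3); t to first gridline: x 1.3200, y 0.9353 (then +2.0000 / +1.1547)
    (3,4) via y @ 0.9353
    (2,4) via x @ 1.3200
    (2,5) via y @ 2.0900
    (2,6) via y @ 3.2447
    (1,6) via x @ 3.3200  # hit
  → r_1 = 3.3200
beam 2: φ=-45°, α=210°
  direction (-0.8660, -0.5000); cell (3,3); t to first gridline: x 0.7621, y 0.3800 (then +1.1547 / +2.0000)
    (3,2) via y @ 0.3800
    (2,2) via x @ 0.7621
    (1,2) via x @ 1.9168
    (1,1) via y @ 2.3800
    (0,1) via x @ 3.0715  # hit
  → r_2 = 3.0715
beam 3: φ=45°, α=300°
  direction (0.5000, -0.8660); cell (3,3); t to first gridline: x 0.6800, y 0.2194 (then +2.0000 / +1.1547)
    (3,2) via y @ 0.2194
    (4,2) via x @ 0.6800
    (4,1) via y @ 1.3741
    (4,0) via y @ 2.5288  # hit
  → r_3 = 2.5288
beam 4: φ=135°, α=30°
  direction (0.8660, 0.5000); cell (3,3); t to first gridline: x 0.3926, y 1.6200 (then +1.1547 / +2.0000)
    (4,3) via x @ 0.3926
    (5,3) via x @ 1.5473  # hit
  → r_4 = 1.5473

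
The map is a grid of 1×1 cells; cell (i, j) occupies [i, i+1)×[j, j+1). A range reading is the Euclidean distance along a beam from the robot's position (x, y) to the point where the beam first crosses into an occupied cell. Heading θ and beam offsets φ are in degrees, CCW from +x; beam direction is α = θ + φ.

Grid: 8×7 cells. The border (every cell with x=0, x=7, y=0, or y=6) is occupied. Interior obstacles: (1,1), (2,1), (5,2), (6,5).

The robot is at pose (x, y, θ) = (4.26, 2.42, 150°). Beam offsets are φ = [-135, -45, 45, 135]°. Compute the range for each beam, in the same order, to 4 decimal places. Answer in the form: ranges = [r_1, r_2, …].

beam 1: φ=-135°, α=15°
  cosα=0.9659 sinα=0.2588 | (4,2) | tMaxX 0.7661 tMaxY 2.2409 | tΔX 1.0353 tΔY 3.8637
    t=0.7661 [x] (5,2) — stop
  → r_1 = 0.7661
beam 2: φ=-45°, α=105°
  cosα=-0.2588 sinα=0.9659 | (4,2) | tMaxX 1.0046 tMaxY 0.6005 | tΔX 3.8637 tΔY 1.0353
    t=0.6005 [y] (4,3)
    t=1.0046 [x] (3,3)
    t=1.6357 [y] (3,4)
    t=2.6710 [y] (3,5)
    t=3.7063 [y] (3,6) — stop
  → r_2 = 3.7063
beam 3: φ=45°, α=195°
  cosα=-0.9659 sinα=-0.2588 | (4,2) | tMaxX 0.2692 tMaxY 1.6228 | tΔX 1.0353 tΔY 3.8637
    t=0.2692 [x] (3,2)
    t=1.3044 [x] (2,2)
    t=1.6228 [y] (2,1) — stop
  → r_3 = 1.6228
beam 4: φ=135°, α=285°
  cosα=0.2588 sinα=-0.9659 | (4,2) | tMaxX 2.8591 tMaxY 0.4348 | tΔX 3.8637 tΔY 1.0353
    t=0.4348 [y] (4,1)
    t=1.4701 [y] (4,0) — stop
  → r_4 = 1.4701

ranges = [0.7661, 3.7063, 1.6228, 1.4701]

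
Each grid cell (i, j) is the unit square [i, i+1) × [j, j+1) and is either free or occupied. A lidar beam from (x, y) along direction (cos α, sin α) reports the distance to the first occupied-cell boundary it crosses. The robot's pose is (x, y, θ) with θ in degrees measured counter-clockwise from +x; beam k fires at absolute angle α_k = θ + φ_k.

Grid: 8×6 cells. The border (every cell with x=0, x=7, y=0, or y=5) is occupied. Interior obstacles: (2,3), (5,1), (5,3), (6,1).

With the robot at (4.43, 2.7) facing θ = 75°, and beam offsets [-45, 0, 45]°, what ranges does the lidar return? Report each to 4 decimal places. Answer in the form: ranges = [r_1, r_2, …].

beam 1: φ=-45°, α=30°
  cosα=0.8660 sinα=0.5000 | (4,2) | tMaxX 0.6582 tMaxY 0.6000 | tΔX 1.1547 tΔY 2.0000
    t=0.6000 [y] (4,3)
    t=0.6582 [x] (5,3) — stop
  → r_1 = 0.6582
beam 2: φ=0°, α=75°
  cosα=0.2588 sinα=0.9659 | (4,2) | tMaxX 2.2023 tMaxY 0.3106 | tΔX 3.8637 tΔY 1.0353
    t=0.3106 [y] (4,3)
    t=1.3459 [y] (4,4)
    t=2.2023 [x] (5,4)
    t=2.3811 [y] (5,5) — stop
  → r_2 = 2.3811
beam 3: φ=45°, α=120°
  cosα=-0.5000 sinα=0.8660 | (4,2) | tMaxX 0.8600 tMaxY 0.3464 | tΔX 2.0000 tΔY 1.1547
    t=0.3464 [y] (4,3)
    t=0.8600 [x] (3,3)
    t=1.5011 [y] (3,4)
    t=2.6558 [y] (3,5) — stop
  → r_3 = 2.6558

ranges = [0.6582, 2.3811, 2.6558]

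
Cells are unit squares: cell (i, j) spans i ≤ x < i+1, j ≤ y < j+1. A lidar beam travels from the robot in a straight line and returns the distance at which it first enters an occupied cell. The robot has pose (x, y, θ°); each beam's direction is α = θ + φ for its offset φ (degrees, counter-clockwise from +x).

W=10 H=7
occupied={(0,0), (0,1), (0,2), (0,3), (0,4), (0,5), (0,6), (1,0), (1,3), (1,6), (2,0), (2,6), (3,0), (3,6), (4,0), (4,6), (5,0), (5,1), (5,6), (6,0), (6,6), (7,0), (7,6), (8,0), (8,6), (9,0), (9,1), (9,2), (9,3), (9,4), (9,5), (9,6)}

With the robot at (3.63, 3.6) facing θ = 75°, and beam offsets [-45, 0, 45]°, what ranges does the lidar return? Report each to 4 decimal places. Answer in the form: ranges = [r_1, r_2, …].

beam 1: φ=-45°, α=30°
  cosα=0.8660 sinα=0.5000 | (3,3) | tMaxX 0.4272 tMaxY 0.8000 | tΔX 1.1547 tΔY 2.0000
    t=0.4272 [x] (4,3)
    t=0.8000 [y] (4,4)
    t=1.5819 [x] (5,4)
    t=2.7366 [x] (6,4)
    t=2.8000 [y] (6,5)
    t=3.8913 [x] (7,5)
    t=4.8000 [y] (7,6) — stop
  → r_1 = 4.8000
beam 2: φ=0°, α=75°
  cosα=0.2588 sinα=0.9659 | (3,3) | tMaxX 1.4296 tMaxY 0.4141 | tΔX 3.8637 tΔY 1.0353
    t=0.4141 [y] (3,4)
    t=1.4296 [x] (4,4)
    t=1.4494 [y] (4,5)
    t=2.4847 [y] (4,6) — stop
  → r_2 = 2.4847
beam 3: φ=45°, α=120°
  cosα=-0.5000 sinα=0.8660 | (3,3) | tMaxX 1.2600 tMaxY 0.4619 | tΔX 2.0000 tΔY 1.1547
    t=0.4619 [y] (3,4)
    t=1.2600 [x] (2,4)
    t=1.6166 [y] (2,5)
    t=2.7713 [y] (2,6) — stop
  → r_3 = 2.7713

ranges = [4.8000, 2.4847, 2.7713]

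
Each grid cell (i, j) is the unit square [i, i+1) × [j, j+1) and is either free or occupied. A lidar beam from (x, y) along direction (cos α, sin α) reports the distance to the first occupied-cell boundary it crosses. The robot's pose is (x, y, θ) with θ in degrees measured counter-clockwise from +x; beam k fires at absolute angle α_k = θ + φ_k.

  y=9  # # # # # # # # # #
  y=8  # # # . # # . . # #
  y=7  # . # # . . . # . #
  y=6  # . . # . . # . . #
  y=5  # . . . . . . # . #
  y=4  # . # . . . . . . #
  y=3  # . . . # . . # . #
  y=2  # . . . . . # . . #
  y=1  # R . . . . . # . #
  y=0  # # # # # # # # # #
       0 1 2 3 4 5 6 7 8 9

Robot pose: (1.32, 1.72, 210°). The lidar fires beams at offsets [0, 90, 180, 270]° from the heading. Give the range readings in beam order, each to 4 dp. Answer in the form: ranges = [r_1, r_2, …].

beam 1: φ=0°, α=210°
  dir = (cos 210°, sin 210°) = (-0.8660, -0.5000); from cell (1,1)
  next x-line at t=0.3695, next y-line at t=1.4400; Δt_x=1.1547, Δt_y=2.0000
    x: enter (0,1) at t=0.3695 ← occupied
  → r_1 = 0.3695
beam 2: φ=90°, α=300°
  dir = (cos 300°, sin 300°) = (0.5000, -0.8660); from cell (1,1)
  next x-line at t=1.3600, next y-line at t=0.8314; Δt_x=2.0000, Δt_y=1.1547
    y: enter (1,0) at t=0.8314 ← occupied
  → r_2 = 0.8314
beam 3: φ=180°, α=30°
  dir = (cos 30°, sin 30°) = (0.8660, 0.5000); from cell (1,1)
  next x-line at t=0.7852, next y-line at t=0.5600; Δt_x=1.1547, Δt_y=2.0000
    y: enter (1,2) at t=0.5600
    x: enter (2,2) at t=0.7852
    x: enter (3,2) at t=1.9399
    y: enter (3,3) at t=2.5600
    x: enter (4,3) at t=3.0946 ← occupied
  → r_3 = 3.0946
beam 4: φ=270°, α=120°
  dir = (cos 120°, sin 120°) = (-0.5000, 0.8660); from cell (1,1)
  next x-line at t=0.6400, next y-line at t=0.3233; Δt_x=2.0000, Δt_y=1.1547
    y: enter (1,2) at t=0.3233
    x: enter (0,2) at t=0.6400 ← occupied
  → r_4 = 0.6400

ranges = [0.3695, 0.8314, 3.0946, 0.6400]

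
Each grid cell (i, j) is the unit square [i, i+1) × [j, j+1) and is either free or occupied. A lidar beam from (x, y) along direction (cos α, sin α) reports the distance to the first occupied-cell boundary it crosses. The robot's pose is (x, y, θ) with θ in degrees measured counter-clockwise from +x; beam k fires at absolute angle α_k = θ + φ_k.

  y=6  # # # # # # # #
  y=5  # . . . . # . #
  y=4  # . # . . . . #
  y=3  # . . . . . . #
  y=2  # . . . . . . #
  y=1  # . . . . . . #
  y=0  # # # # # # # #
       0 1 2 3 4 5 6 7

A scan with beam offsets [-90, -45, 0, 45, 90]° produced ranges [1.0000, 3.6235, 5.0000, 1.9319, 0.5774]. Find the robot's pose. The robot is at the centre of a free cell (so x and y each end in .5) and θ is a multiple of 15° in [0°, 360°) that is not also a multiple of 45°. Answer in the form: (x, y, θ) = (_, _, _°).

(x, y, θ) = (6.5, 1.5, 150°)

The pose lattice has 28·16 = 448 candidates. Test each by forward raycasting.
  (4.5, 4.5, 210°): beam 1 = 1.7321 ≠ 1.0000 ✗
  (6.5, 5.5, 15°): beam 1 = 1.9319 ≠ 1.0000 ✗
  (6.5, 1.5, 330°): beam 1 = 0.5774 ≠ 1.0000 ✗
  (6.5, 1.5, 210°): beam 1 = 5.1962 ≠ 1.0000 ✗
  …
  (6.5, 1.5, 150°): r_1=1.0000, r_2=3.6235, r_3=5.0000, r_4=1.9319, r_5=0.5774 — all match ✓
No second candidate reproduces the full scan.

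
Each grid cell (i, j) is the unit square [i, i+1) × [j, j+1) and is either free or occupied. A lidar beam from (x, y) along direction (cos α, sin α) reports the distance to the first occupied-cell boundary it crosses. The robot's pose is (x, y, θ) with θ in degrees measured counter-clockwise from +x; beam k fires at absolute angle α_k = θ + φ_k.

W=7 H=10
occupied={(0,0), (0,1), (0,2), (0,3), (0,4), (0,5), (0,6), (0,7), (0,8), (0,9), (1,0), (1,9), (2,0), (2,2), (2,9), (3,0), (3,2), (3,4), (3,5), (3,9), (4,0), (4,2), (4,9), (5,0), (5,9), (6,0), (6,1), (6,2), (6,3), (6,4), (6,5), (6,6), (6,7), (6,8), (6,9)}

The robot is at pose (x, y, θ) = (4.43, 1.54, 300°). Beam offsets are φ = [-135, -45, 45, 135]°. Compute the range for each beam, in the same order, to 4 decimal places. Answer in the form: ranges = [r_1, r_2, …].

ranges = [1.7773, 0.5590, 1.6254, 0.4762]

beam 1: φ=-135°, α=165°
  dir = (cos 165°, sin 165°) = (-0.9659, 0.2588); from cell (4,1)
  next x-line at t=0.4452, next y-line at t=1.7773; Δt_x=1.0353, Δt_y=3.8637
    x: enter (3,1) at t=0.4452
    x: enter (2,1) at t=1.4804
    y: enter (2,2) at t=1.7773 ← occupied
  → r_1 = 1.7773
beam 2: φ=-45°, α=255°
  dir = (cos 255°, sin 255°) = (-0.2588, -0.9659); from cell (4,1)
  next x-line at t=1.6614, next y-line at t=0.5590; Δt_x=3.8637, Δt_y=1.0353
    y: enter (4,0) at t=0.5590 ← occupied
  → r_2 = 0.5590
beam 3: φ=45°, α=345°
  dir = (cos 345°, sin 345°) = (0.9659, -0.2588); from cell (4,1)
  next x-line at t=0.5901, next y-line at t=2.0864; Δt_x=1.0353, Δt_y=3.8637
    x: enter (5,1) at t=0.5901
    x: enter (6,1) at t=1.6254 ← occupied
  → r_3 = 1.6254
beam 4: φ=135°, α=75°
  dir = (cos 75°, sin 75°) = (0.2588, 0.9659); from cell (4,1)
  next x-line at t=2.2023, next y-line at t=0.4762; Δt_x=3.8637, Δt_y=1.0353
    y: enter (4,2) at t=0.4762 ← occupied
  → r_4 = 0.4762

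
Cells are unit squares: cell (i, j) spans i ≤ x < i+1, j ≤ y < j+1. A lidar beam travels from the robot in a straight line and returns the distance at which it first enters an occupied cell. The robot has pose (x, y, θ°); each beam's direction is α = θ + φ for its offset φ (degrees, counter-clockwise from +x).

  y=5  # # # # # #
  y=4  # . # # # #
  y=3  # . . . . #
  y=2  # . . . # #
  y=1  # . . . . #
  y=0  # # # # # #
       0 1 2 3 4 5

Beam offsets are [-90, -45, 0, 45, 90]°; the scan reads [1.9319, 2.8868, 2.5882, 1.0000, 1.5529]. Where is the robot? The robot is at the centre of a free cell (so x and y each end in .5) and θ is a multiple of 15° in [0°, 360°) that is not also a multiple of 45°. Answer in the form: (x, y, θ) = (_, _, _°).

(x, y, θ) = (1.5, 3.5, 345°)

Candidates: 12 free-cell centres × 16 headings = 192 poses. Raycast each; keep the one whose scan matches to 4 dp.
  (3.5, 1.5, 60°): beam 1 = 1.0000 ≠ 1.9319 ✗
  (1.5, 3.5, 195°): beam 1 = 1.5529 ≠ 1.9319 ✗
  (4.5, 3.5, 165°): beam 1 = 0.5176 ≠ 1.9319 ✗
  (3.5, 1.5, 330°): beam 1 = 0.5774 ≠ 1.9319 ✗
  (4.5, 1.5, 165°): beam 1 = 0.5176 ≠ 1.9319 ✗
  …
  (1.5, 3.5, 345°): r_1=1.9319, r_2=2.8868, r_3=2.5882, r_4=1.0000, r_5=1.5529 — all match ✓
Only this pose fits every beam.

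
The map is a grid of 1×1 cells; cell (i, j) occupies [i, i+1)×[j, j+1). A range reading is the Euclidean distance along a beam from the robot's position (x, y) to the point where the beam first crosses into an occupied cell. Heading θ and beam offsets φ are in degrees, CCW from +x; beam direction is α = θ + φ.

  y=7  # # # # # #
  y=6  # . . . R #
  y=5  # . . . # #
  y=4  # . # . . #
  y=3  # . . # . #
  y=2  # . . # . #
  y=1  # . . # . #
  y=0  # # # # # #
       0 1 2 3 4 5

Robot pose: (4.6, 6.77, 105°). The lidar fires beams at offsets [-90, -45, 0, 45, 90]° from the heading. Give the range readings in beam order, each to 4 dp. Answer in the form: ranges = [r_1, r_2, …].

beam 1: φ=-90°, α=15°
  cosα=0.9659 sinα=0.2588 | (4,6) | tMaxX 0.4141 tMaxY 0.8887 | tΔX 1.0353 tΔY 3.8637
    t=0.4141 [x] (5,6) — stop
  → r_1 = 0.4141
beam 2: φ=-45°, α=60°
  cosα=0.5000 sinα=0.8660 | (4,6) | tMaxX 0.8000 tMaxY 0.2656 | tΔX 2.0000 tΔY 1.1547
    t=0.2656 [y] (4,7) — stop
  → r_2 = 0.2656
beam 3: φ=0°, α=105°
  cosα=-0.2588 sinα=0.9659 | (4,6) | tMaxX 2.3182 tMaxY 0.2381 | tΔX 3.8637 tΔY 1.0353
    t=0.2381 [y] (4,7) — stop
  → r_3 = 0.2381
beam 4: φ=45°, α=150°
  cosα=-0.8660 sinα=0.5000 | (4,6) | tMaxX 0.6928 tMaxY 0.4600 | tΔX 1.1547 tΔY 2.0000
    t=0.4600 [y] (4,7) — stop
  → r_4 = 0.4600
beam 5: φ=90°, α=195°
  cosα=-0.9659 sinα=-0.2588 | (4,6) | tMaxX 0.6212 tMaxY 2.9751 | tΔX 1.0353 tΔY 3.8637
    t=0.6212 [x] (3,6)
    t=1.6564 [x] (2,6)
    t=2.6917 [x] (1,6)
    t=2.9751 [y] (1,5)
    t=3.7270 [x] (0,5) — stop
  → r_5 = 3.7270

ranges = [0.4141, 0.2656, 0.2381, 0.4600, 3.7270]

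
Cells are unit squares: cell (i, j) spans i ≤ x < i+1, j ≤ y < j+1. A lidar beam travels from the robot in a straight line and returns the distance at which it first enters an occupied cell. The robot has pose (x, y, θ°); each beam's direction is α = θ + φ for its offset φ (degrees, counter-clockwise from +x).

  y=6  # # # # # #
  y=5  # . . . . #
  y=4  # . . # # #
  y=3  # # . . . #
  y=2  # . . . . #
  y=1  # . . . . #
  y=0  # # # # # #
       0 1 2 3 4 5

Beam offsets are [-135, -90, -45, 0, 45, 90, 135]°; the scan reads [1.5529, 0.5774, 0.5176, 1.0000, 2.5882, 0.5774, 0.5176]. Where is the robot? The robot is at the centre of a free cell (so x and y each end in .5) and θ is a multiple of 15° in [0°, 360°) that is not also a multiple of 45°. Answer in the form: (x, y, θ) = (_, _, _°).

(x, y, θ) = (3.5, 5.5, 150°)

Enumerate (i+0.5, j+0.5, θ) over the 17 free cells and 16 admissible headings. For each, cast all 7 beams and compare to the given ranges.
  (2.5, 4.5, 240°): beam 2 = 1.7321 ≠ 0.5774 ✗
  (3.5, 1.5, 210°): beam 1 = 2.5882 ≠ 1.5529 ✗
  (4.5, 3.5, 240°): beam 1 = 0.5176 ≠ 1.5529 ✗
  (2.5, 5.5, 120°): beam 1 = 1.9319 ≠ 1.5529 ✗
  …
  (3.5, 5.5, 150°): r_1=1.5529, r_2=0.5774, r_3=0.5176, r_4=1.0000, r_5=2.5882, r_6=0.5774, r_7=0.5176 — all match ✓
Only this pose fits every beam.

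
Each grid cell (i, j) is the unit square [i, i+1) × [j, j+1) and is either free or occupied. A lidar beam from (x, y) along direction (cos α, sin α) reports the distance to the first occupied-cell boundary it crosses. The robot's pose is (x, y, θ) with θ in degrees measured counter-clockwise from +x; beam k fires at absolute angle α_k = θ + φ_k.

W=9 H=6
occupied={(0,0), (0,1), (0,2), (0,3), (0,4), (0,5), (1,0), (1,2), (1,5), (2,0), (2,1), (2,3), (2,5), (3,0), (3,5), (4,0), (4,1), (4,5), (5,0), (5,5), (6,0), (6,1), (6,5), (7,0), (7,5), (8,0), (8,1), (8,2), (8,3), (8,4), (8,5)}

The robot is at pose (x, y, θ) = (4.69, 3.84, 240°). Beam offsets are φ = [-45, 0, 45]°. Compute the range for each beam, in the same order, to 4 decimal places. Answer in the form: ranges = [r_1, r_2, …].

beam 1: φ=-45°, α=195°
  d=(-0.9659,-0.2588)  start (4,3)  tX=0.7143 tY=3.2455  stride 1/|dx|=1.0353 1/|dy|=3.8637
    cross x-line → (3,3), t=0.7143
    cross x-line → (2,3), t=1.7496 (wall)
  → r_1 = 1.7496
beam 2: φ=0°, α=240°
  d=(-0.5000,-0.8660)  start (4,3)  tX=1.3800 tY=0.9699  stride 1/|dx|=2.0000 1/|dy|=1.1547
    cross y-line → (4,2), t=0.9699
    cross x-line → (3,2), t=1.3800
    cross y-line → (3,1), t=2.1246
    cross y-line → (3,0), t=3.2793 (wall)
  → r_2 = 3.2793
beam 3: φ=45°, α=285°
  d=(0.2588,-0.9659)  start (4,3)  tX=1.1977 tY=0.8696  stride 1/|dx|=3.8637 1/|dy|=1.0353
    cross y-line → (4,2), t=0.8696
    cross x-line → (5,2), t=1.1977
    cross y-line → (5,1), t=1.9049
    cross y-line → (5,0), t=2.9402 (wall)
  → r_3 = 2.9402

ranges = [1.7496, 3.2793, 2.9402]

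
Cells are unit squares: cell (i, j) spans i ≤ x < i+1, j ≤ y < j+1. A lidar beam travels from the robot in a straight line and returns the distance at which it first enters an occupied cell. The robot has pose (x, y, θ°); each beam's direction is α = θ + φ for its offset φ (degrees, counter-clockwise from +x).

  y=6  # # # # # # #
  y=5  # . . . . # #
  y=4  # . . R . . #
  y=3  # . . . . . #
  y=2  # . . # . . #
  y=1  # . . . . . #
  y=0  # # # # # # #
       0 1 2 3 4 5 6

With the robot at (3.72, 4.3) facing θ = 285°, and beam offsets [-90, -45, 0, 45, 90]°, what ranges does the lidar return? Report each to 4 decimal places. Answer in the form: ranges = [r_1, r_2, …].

ranges = [2.8160, 3.8105, 3.4164, 2.6327, 2.3604]

beam 1: φ=-90°, α=195°
  cosα=-0.9659 sinα=-0.2588 | (3,4) | tMaxX 0.7454 tMaxY 1.1591 | tΔX 1.0353 tΔY 3.8637
    t=0.7454 [x] (2,4)
    t=1.1591 [y] (2,3)
    t=1.7807 [x] (1,3)
    t=2.8160 [x] (0,3) — stop
  → r_1 = 2.8160
beam 2: φ=-45°, α=240°
  cosα=-0.5000 sinα=-0.8660 | (3,4) | tMaxX 1.4400 tMaxY 0.3464 | tΔX 2.0000 tΔY 1.1547
    t=0.3464 [y] (3,3)
    t=1.4400 [x] (2,3)
    t=1.5011 [y] (2,2)
    t=2.6558 [y] (2,1)
    t=3.4400 [x] (1,1)
    t=3.8105 [y] (1,0) — stop
  → r_2 = 3.8105
beam 3: φ=0°, α=285°
  cosα=0.2588 sinα=-0.9659 | (3,4) | tMaxX 1.0818 tMaxY 0.3106 | tΔX 3.8637 tΔY 1.0353
    t=0.3106 [y] (3,3)
    t=1.0818 [x] (4,3)
    t=1.3459 [y] (4,2)
    t=2.3811 [y] (4,1)
    t=3.4164 [y] (4,0) — stop
  → r_3 = 3.4164
beam 4: φ=45°, α=330°
  cosα=0.8660 sinα=-0.5000 | (3,4) | tMaxX 0.3233 tMaxY 0.6000 | tΔX 1.1547 tΔY 2.0000
    t=0.3233 [x] (4,4)
    t=0.6000 [y] (4,3)
    t=1.4780 [x] (5,3)
    t=2.6000 [y] (5,2)
    t=2.6327 [x] (6,2) — stop
  → r_4 = 2.6327
beam 5: φ=90°, α=15°
  cosα=0.9659 sinα=0.2588 | (3,4) | tMaxX 0.2899 tMaxY 2.7046 | tΔX 1.0353 tΔY 3.8637
    t=0.2899 [x] (4,4)
    t=1.3252 [x] (5,4)
    t=2.3604 [x] (6,4) — stop
  → r_5 = 2.3604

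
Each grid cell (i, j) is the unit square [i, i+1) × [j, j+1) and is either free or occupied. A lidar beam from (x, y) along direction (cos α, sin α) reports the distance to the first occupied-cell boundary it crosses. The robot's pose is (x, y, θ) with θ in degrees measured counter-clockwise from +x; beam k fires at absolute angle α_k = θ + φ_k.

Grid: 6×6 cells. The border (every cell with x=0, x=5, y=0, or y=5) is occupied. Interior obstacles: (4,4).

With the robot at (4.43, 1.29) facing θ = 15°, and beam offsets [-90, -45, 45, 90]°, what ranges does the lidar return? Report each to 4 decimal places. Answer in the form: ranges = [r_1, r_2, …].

beam 1: φ=-90°, α=285°
  cosα=0.2588 sinα=-0.9659 | (4,1) | tMaxX 2.2023 tMaxY 0.3002 | tΔX 3.8637 tΔY 1.0353
    t=0.3002 [y] (4,0) — stop
  → r_1 = 0.3002
beam 2: φ=-45°, α=330°
  cosα=0.8660 sinα=-0.5000 | (4,1) | tMaxX 0.6582 tMaxY 0.5800 | tΔX 1.1547 tΔY 2.0000
    t=0.5800 [y] (4,0) — stop
  → r_2 = 0.5800
beam 3: φ=45°, α=60°
  cosα=0.5000 sinα=0.8660 | (4,1) | tMaxX 1.1400 tMaxY 0.8198 | tΔX 2.0000 tΔY 1.1547
    t=0.8198 [y] (4,2)
    t=1.1400 [x] (5,2) — stop
  → r_3 = 1.1400
beam 4: φ=90°, α=105°
  cosα=-0.2588 sinα=0.9659 | (4,1) | tMaxX 1.6614 tMaxY 0.7350 | tΔX 3.8637 tΔY 1.0353
    t=0.7350 [y] (4,2)
    t=1.6614 [x] (3,2)
    t=1.7703 [y] (3,3)
    t=2.8056 [y] (3,4)
    t=3.8409 [y] (3,5) — stop
  → r_4 = 3.8409

ranges = [0.3002, 0.5800, 1.1400, 3.8409]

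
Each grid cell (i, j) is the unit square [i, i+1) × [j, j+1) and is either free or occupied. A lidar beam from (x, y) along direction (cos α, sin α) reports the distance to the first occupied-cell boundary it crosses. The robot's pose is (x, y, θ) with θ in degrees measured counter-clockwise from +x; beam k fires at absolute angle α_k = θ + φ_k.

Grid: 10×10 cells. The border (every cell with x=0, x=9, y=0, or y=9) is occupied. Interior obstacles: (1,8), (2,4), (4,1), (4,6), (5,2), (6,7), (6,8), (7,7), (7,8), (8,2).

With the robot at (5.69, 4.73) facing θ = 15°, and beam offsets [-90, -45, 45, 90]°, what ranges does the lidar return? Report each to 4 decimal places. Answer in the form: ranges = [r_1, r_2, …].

ranges = [3.8616, 3.4600, 2.6212, 4.4206]

beam 1: φ=-90°, α=285°
  d=(0.2588,-0.9659)  start (5,4)  tX=1.1977 tY=0.7558  stride 1/|dx|=3.8637 1/|dy|=1.0353
    cross y-line → (5,3), t=0.7558
    cross x-line → (6,3), t=1.1977
    cross y-line → (6,2), t=1.7910
    cross y-line → (6,1), t=2.8263
    cross y-line → (6,0), t=3.8616 (wall)
  → r_1 = 3.8616
beam 2: φ=-45°, α=330°
  d=(0.8660,-0.5000)  start (5,4)  tX=0.3580 tY=1.4600  stride 1/|dx|=1.1547 1/|dy|=2.0000
    cross x-line → (6,4), t=0.3580
    cross y-line → (6,3), t=1.4600
    cross x-line → (7,3), t=1.5127
    cross x-line → (8,3), t=2.6674
    cross y-line → (8,2), t=3.4600 (wall)
  → r_2 = 3.4600
beam 3: φ=45°, α=60°
  d=(0.5000,0.8660)  start (5,4)  tX=0.6200 tY=0.3118  stride 1/|dx|=2.0000 1/|dy|=1.1547
    cross y-line → (5,5), t=0.3118
    cross x-line → (6,5), t=0.6200
    cross y-line → (6,6), t=1.4665
    cross x-line → (7,6), t=2.6200
    cross y-line → (7,7), t=2.6212 (wall)
  → r_3 = 2.6212
beam 4: φ=90°, α=105°
  d=(-0.2588,0.9659)  start (5,4)  tX=2.6660 tY=0.2795  stride 1/|dx|=3.8637 1/|dy|=1.0353
    cross y-line → (5,5), t=0.2795
    cross y-line → (5,6), t=1.3148
    cross y-line → (5,7), t=2.3501
    cross x-line → (4,7), t=2.6660
    cross y-line → (4,8), t=3.3854
    cross y-line → (4,9), t=4.4206 (wall)
  → r_4 = 4.4206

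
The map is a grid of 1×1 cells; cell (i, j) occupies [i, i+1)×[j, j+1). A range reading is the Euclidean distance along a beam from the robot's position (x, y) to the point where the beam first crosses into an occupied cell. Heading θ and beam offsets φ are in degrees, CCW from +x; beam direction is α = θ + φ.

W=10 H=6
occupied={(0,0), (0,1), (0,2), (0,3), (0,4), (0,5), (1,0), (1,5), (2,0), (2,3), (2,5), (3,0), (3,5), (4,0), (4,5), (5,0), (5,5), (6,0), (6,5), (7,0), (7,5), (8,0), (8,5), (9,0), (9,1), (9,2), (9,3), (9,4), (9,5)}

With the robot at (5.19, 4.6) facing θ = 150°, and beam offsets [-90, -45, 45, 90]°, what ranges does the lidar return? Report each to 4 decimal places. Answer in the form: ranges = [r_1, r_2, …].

beam 1: φ=-90°, α=60°
  d=(0.5000,0.8660)  start (5,4)  tX=1.6200 tY=0.4619  stride 1/|dx|=2.0000 1/|dy|=1.1547
    cross y-line → (5,5), t=0.4619 (wall)
  → r_1 = 0.4619
beam 2: φ=-45°, α=105°
  d=(-0.2588,0.9659)  start (5,4)  tX=0.7341 tY=0.4141  stride 1/|dx|=3.8637 1/|dy|=1.0353
    cross y-line → (5,5), t=0.4141 (wall)
  → r_2 = 0.4141
beam 3: φ=45°, α=195°
  d=(-0.9659,-0.2588)  start (5,4)  tX=0.1967 tY=2.3182  stride 1/|dx|=1.0353 1/|dy|=3.8637
    cross x-line → (4,4), t=0.1967
    cross x-line → (3,4), t=1.2320
    cross x-line → (2,4), t=2.2673
    cross y-line → (2,3), t=2.3182 (wall)
  → r_3 = 2.3182
beam 4: φ=90°, α=240°
  d=(-0.5000,-0.8660)  start (5,4)  tX=0.3800 tY=0.6928  stride 1/|dx|=2.0000 1/|dy|=1.1547
    cross x-line → (4,4), t=0.3800
    cross y-line → (4,3), t=0.6928
    cross y-line → (4,2), t=1.8475
    cross x-line → (3,2), t=2.3800
    cross y-line → (3,1), t=3.0022
    cross y-line → (3,0), t=4.1569 (wall)
  → r_4 = 4.1569

ranges = [0.4619, 0.4141, 2.3182, 4.1569]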